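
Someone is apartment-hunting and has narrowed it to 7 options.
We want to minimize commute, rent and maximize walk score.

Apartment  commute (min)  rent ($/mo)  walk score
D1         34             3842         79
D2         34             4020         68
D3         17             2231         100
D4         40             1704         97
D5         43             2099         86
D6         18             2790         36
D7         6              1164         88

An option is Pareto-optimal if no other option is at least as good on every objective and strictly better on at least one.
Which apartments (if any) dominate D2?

D1, D3, D7

D1: commute 34≤34, rent 3842≤4020, walk score 79≥68 — dominates D2.
D3: commute 17≤34, rent 2231≤4020, walk score 100≥68 — dominates D2.
D7: commute 6≤34, rent 1164≤4020, walk score 88≥68 — dominates D2.
Others (D4, D5, D6) are each worse than D2 on at least one objective.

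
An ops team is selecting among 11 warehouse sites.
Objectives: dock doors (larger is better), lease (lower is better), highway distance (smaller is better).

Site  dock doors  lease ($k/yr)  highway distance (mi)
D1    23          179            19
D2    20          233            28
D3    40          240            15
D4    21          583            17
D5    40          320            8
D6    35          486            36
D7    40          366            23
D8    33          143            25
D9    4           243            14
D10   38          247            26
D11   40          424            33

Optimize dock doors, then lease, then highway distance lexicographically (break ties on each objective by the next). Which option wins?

D3

First maximize dock doors: best is 40, kept {D3, D5, D7, D11}.
Then minimize lease: best is 240, kept {D3}.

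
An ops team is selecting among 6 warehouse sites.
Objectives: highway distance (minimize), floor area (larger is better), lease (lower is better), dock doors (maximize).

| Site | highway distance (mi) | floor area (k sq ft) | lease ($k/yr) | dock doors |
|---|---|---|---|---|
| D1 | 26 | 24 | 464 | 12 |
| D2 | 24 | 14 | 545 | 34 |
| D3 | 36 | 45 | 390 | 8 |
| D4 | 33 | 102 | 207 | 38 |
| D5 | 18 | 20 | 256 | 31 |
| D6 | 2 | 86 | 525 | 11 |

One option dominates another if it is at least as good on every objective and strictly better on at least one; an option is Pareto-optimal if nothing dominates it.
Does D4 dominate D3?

Yes

D4 vs D3: highway distance 33≤36, floor area 102≥45, lease 207≤390, dock doors 38≥8 — D4 is at least as good on every objective with at least one strict improvement.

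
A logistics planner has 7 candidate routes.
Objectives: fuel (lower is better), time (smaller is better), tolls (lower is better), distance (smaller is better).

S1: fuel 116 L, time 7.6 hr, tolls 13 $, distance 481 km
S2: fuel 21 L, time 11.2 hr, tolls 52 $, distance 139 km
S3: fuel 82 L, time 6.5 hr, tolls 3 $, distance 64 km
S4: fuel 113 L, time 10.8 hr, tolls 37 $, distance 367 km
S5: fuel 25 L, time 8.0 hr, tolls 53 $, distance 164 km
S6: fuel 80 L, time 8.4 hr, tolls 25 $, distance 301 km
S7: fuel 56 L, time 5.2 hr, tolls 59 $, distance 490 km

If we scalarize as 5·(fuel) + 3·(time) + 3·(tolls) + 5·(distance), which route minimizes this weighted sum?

S1: 5·116 + 3·7.6 + 3·13 + 5·481 = 3046.8
S2: 5·21 + 3·11.2 + 3·52 + 5·139 = 989.6
S3: 5·82 + 3·6.5 + 3·3 + 5·64 = 758.5
S4: 5·113 + 3·10.8 + 3·37 + 5·367 = 2543.4
S5: 5·25 + 3·8.0 + 3·53 + 5·164 = 1128.0
S6: 5·80 + 3·8.4 + 3·25 + 5·301 = 2005.2
S7: 5·56 + 3·5.2 + 3·59 + 5·490 = 2922.6
Lowest: S3 at 758.5.

S3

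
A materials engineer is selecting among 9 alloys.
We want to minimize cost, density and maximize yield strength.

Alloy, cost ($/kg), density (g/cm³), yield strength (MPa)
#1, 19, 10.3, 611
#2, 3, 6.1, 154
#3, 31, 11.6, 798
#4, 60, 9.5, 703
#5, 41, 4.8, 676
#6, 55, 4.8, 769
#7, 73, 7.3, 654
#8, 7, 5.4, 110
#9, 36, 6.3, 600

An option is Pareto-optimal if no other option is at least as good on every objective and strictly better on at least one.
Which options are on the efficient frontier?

#1: not dominated.
#2: not dominated (best cost).
#3: not dominated (best yield strength).
#4: dominated by #6 (cost 55≤60, density 4.8≤9.5, yield strength 769≥703).
#5: not dominated.
#6: not dominated.
#7: dominated by #5 (cost 41≤73, density 4.8≤7.3, yield strength 676≥654).
#8: not dominated.
#9: not dominated.

#1, #2, #3, #5, #6, #8, #9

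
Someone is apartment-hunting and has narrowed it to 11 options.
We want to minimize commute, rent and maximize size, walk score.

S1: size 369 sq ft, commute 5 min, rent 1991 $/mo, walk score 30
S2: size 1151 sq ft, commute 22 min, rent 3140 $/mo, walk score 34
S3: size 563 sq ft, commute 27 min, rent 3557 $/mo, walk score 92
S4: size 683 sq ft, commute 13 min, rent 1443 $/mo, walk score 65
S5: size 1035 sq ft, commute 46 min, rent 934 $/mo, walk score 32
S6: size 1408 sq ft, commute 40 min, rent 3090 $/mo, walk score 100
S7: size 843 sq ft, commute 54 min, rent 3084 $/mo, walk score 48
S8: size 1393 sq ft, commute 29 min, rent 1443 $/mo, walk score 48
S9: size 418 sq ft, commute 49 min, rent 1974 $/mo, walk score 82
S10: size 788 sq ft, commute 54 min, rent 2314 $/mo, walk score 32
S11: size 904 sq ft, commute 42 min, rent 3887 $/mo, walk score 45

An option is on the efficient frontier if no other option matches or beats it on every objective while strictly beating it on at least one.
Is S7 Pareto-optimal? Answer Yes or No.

S8 vs S7: size 1393≥843, commute 29≤54, rent 1443≤3084, walk score 48≥48 — S8 is at least as good on every objective and strictly better on at least one, so S8 dominates S7.

No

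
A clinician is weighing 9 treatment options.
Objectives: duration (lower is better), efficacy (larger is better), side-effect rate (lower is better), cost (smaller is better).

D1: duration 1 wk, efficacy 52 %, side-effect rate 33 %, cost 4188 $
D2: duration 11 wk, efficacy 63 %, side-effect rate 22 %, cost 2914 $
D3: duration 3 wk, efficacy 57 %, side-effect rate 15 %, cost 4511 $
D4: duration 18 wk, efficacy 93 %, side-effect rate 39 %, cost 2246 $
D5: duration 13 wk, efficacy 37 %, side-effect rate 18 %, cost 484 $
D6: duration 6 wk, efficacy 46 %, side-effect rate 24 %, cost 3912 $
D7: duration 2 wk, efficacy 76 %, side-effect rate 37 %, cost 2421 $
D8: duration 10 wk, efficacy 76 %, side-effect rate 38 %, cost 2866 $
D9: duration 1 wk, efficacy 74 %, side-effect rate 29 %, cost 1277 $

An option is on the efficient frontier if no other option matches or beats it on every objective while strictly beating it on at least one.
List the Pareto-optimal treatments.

D1: dominated by D9 (duration 1≤1, efficacy 74≥52, side-effect rate 29≤33, cost 1277≤4188).
D2: not dominated.
D3: not dominated (best side-effect rate).
D4: not dominated (best efficacy).
D5: not dominated (best cost).
D6: not dominated.
D7: not dominated.
D8: dominated by D7 (duration 2≤10, efficacy 76≥76, side-effect rate 37≤38, cost 2421≤2866).
D9: not dominated.

D2, D3, D4, D5, D6, D7, D9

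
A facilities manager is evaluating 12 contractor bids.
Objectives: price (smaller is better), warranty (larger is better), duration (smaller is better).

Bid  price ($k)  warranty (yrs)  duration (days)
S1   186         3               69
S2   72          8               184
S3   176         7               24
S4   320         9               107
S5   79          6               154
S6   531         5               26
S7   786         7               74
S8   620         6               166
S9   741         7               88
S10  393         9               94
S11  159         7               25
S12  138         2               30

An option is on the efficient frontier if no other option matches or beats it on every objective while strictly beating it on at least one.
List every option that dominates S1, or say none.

S3, S11

S3: price 176≤186, warranty 7≥3, duration 24≤69 — dominates S1.
S11: price 159≤186, warranty 7≥3, duration 25≤69 — dominates S1.
Others (S2, S4, S5, S6, S7, S8, S9, S10, S12) are each worse than S1 on at least one objective.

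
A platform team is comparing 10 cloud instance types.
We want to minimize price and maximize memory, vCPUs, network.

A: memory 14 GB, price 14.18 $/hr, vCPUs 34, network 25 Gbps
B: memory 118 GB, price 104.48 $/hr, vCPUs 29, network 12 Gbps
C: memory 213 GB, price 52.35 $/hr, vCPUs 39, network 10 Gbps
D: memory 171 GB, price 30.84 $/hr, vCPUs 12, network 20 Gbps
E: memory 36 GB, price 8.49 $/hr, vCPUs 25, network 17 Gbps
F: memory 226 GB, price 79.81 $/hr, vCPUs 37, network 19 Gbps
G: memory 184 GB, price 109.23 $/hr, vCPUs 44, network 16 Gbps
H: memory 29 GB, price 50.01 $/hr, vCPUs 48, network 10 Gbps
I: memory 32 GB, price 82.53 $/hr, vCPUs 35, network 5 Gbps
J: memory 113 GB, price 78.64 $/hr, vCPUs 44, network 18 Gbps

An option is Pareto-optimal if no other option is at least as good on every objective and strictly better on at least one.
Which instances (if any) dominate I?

C, F, J

C: memory 213≥32, price 52.35≤82.53, vCPUs 39≥35, network 10≥5 — dominates I.
F: memory 226≥32, price 79.81≤82.53, vCPUs 37≥35, network 19≥5 — dominates I.
J: memory 113≥32, price 78.64≤82.53, vCPUs 44≥35, network 18≥5 — dominates I.
Others (A, B, D, E, G, H) are each worse than I on at least one objective.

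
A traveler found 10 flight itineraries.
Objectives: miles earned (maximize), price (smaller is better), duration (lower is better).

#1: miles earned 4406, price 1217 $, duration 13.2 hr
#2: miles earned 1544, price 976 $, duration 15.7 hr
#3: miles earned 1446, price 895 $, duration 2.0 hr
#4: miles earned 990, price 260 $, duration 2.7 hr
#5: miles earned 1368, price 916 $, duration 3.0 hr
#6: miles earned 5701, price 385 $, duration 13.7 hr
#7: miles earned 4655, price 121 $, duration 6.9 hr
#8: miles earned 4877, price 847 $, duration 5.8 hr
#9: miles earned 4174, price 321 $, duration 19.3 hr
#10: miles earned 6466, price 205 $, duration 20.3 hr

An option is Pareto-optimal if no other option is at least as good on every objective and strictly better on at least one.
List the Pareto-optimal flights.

#3, #4, #6, #7, #8, #10

#1: dominated by #7 (miles earned 4655≥4406, price 121≤1217, duration 6.9≤13.2).
#2: dominated by #6 (miles earned 5701≥1544, price 385≤976, duration 13.7≤15.7).
#3: not dominated (best duration).
#4: not dominated.
#5: dominated by #3 (miles earned 1446≥1368, price 895≤916, duration 2.0≤3.0).
#6: not dominated.
#7: not dominated (best price).
#8: not dominated.
#9: dominated by #7 (miles earned 4655≥4174, price 121≤321, duration 6.9≤19.3).
#10: not dominated (best miles earned).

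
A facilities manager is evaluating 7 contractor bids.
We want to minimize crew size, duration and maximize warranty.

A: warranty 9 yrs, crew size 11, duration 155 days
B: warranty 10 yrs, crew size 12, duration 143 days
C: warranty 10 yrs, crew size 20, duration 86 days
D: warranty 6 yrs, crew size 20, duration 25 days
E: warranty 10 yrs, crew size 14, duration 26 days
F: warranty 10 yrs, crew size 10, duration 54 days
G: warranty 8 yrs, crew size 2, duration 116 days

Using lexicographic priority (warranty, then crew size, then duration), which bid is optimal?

F

First maximize warranty: best is 10, kept {B, C, E, F}.
Then minimize crew size: best is 10, kept {F}.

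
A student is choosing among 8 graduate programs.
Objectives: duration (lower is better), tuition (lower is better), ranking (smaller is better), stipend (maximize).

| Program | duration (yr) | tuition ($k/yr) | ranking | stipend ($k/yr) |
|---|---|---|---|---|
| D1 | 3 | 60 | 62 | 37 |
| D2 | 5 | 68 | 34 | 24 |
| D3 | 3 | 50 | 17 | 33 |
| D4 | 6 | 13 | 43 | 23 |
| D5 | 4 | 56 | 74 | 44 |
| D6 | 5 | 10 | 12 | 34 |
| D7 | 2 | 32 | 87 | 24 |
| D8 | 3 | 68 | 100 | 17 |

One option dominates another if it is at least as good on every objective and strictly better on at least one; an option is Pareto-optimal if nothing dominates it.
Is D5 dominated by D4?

No

D4 vs D5: D4 is worse on duration (6 vs 4), so it does not dominate D5.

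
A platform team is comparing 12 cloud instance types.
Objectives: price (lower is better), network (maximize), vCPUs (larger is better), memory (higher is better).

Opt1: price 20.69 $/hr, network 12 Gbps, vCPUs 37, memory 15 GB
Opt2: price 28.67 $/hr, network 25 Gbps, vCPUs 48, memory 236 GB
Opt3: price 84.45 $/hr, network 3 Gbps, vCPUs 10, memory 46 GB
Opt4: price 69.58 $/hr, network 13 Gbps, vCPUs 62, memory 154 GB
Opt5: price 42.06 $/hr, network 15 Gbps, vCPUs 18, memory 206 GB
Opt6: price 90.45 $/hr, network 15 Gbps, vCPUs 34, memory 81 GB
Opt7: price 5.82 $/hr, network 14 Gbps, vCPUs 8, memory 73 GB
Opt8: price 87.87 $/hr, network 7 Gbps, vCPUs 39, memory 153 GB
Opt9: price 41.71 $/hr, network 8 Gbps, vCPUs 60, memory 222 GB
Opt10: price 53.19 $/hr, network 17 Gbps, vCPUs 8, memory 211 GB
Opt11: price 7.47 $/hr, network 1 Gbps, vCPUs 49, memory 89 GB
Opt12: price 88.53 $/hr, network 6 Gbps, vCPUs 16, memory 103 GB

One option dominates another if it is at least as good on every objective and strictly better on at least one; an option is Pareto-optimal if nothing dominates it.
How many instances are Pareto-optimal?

6

Opt1: not dominated.
Opt2: not dominated (best network).
Opt3: dominated by Opt2 (price 28.67≤84.45, network 25≥3, vCPUs 48≥10, memory 236≥46).
Opt4: not dominated (best vCPUs).
Opt5: dominated by Opt2 (price 28.67≤42.06, network 25≥15, vCPUs 48≥18, memory 236≥206).
Opt6: dominated by Opt2 (price 28.67≤90.45, network 25≥15, vCPUs 48≥34, memory 236≥81).
Opt7: not dominated (best price).
Opt8: dominated by Opt2 (price 28.67≤87.87, network 25≥7, vCPUs 48≥39, memory 236≥153).
Opt9: not dominated.
Opt10: dominated by Opt2 (price 28.67≤53.19, network 25≥17, vCPUs 48≥8, memory 236≥211).
Opt11: not dominated.
Opt12: dominated by Opt2 (price 28.67≤88.53, network 25≥6, vCPUs 48≥16, memory 236≥103).
Pareto-optimal: Opt1, Opt2, Opt4, Opt7, Opt9, Opt11 → 6.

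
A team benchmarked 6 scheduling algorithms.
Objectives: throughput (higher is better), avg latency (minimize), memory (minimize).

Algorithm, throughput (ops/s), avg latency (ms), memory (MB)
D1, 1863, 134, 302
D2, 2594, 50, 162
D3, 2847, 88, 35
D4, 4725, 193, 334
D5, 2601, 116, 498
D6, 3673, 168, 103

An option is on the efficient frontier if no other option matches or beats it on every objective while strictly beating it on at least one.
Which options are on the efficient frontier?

D1: dominated by D2 (throughput 2594≥1863, avg latency 50≤134, memory 162≤302).
D2: not dominated (best avg latency).
D3: not dominated (best memory).
D4: not dominated (best throughput).
D5: dominated by D3 (throughput 2847≥2601, avg latency 88≤116, memory 35≤498).
D6: not dominated.

D2, D3, D4, D6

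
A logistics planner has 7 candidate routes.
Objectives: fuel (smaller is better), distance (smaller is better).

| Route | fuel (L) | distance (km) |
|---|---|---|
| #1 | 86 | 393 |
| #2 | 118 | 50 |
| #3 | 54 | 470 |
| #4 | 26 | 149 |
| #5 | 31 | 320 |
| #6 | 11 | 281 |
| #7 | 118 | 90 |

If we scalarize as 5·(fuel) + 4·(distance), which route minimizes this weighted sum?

#1: 5·86 + 4·393 = 2002
#2: 5·118 + 4·50 = 790
#3: 5·54 + 4·470 = 2150
#4: 5·26 + 4·149 = 726
#5: 5·31 + 4·320 = 1435
#6: 5·11 + 4·281 = 1179
#7: 5·118 + 4·90 = 950
Lowest: #4 at 726.

#4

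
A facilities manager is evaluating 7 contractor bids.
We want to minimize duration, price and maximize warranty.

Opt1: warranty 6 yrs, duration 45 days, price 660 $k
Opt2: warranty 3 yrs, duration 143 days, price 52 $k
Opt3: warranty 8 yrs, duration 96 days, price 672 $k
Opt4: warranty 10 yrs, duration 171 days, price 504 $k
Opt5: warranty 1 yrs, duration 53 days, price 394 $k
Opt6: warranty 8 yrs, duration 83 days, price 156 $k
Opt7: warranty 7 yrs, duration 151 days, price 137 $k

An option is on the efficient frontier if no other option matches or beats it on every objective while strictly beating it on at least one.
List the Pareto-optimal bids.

Opt1: not dominated (best duration).
Opt2: not dominated (best price).
Opt3: dominated by Opt6 (warranty 8≥8, duration 83≤96, price 156≤672).
Opt4: not dominated (best warranty).
Opt5: not dominated.
Opt6: not dominated.
Opt7: not dominated.

Opt1, Opt2, Opt4, Opt5, Opt6, Opt7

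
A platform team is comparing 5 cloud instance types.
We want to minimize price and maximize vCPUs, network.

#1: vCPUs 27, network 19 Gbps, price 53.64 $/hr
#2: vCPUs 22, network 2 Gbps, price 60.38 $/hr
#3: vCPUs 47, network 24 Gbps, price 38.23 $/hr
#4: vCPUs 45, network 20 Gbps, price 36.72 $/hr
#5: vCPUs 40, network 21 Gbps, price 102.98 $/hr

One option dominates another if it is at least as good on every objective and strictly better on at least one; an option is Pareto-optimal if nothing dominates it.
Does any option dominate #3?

#1: worse on vCPUs (27 vs 47).
#2: worse on vCPUs (22 vs 47).
#4: worse on vCPUs (45 vs 47).
#5: worse on vCPUs (40 vs 47).
No option is at least as good as #3 on every objective and strictly better on one.

No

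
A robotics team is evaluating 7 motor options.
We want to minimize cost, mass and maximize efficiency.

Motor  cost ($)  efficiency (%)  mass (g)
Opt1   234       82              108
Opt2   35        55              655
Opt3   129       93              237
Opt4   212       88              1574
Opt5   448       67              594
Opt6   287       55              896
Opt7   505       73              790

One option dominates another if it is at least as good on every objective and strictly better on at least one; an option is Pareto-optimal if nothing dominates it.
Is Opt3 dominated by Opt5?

No

Opt5 vs Opt3: Opt5 is worse on cost (448 vs 129), so it does not dominate Opt3.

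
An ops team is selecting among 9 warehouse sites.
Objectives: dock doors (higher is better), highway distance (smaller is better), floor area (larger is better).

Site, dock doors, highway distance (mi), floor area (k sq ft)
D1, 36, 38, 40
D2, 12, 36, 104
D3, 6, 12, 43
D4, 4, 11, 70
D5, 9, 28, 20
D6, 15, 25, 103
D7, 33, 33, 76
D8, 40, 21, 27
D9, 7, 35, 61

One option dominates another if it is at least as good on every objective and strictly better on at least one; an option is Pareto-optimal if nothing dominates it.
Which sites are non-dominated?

D1: not dominated.
D2: not dominated (best floor area).
D3: not dominated.
D4: not dominated (best highway distance).
D5: dominated by D6 (dock doors 15≥9, highway distance 25≤28, floor area 103≥20).
D6: not dominated.
D7: not dominated.
D8: not dominated (best dock doors).
D9: dominated by D6 (dock doors 15≥7, highway distance 25≤35, floor area 103≥61).

D1, D2, D3, D4, D6, D7, D8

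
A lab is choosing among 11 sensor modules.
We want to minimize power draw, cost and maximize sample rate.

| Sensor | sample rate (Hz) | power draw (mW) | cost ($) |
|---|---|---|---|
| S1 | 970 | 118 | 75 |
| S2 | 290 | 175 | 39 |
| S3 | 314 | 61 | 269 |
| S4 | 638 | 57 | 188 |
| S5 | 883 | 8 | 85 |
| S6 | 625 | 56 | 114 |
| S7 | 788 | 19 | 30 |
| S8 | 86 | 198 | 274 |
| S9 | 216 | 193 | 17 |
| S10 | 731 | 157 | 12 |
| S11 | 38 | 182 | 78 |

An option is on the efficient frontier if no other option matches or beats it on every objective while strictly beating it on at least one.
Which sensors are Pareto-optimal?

S1, S5, S7, S10

S1: not dominated (best sample rate).
S2: dominated by S7 (sample rate 788≥290, power draw 19≤175, cost 30≤39).
S3: dominated by S4 (sample rate 638≥314, power draw 57≤61, cost 188≤269).
S4: dominated by S5 (sample rate 883≥638, power draw 8≤57, cost 85≤188).
S5: not dominated (best power draw).
S6: dominated by S5 (sample rate 883≥625, power draw 8≤56, cost 85≤114).
S7: not dominated.
S8: dominated by S1 (sample rate 970≥86, power draw 118≤198, cost 75≤274).
S9: dominated by S10 (sample rate 731≥216, power draw 157≤193, cost 12≤17).
S10: not dominated (best cost).
S11: dominated by S1 (sample rate 970≥38, power draw 118≤182, cost 75≤78).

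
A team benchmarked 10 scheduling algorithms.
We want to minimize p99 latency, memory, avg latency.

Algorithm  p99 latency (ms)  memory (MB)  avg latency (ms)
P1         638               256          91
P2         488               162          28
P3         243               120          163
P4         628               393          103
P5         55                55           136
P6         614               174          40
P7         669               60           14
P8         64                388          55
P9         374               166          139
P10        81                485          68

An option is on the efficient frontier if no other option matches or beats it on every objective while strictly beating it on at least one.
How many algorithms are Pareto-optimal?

4

P1: dominated by P2 (p99 latency 488≤638, memory 162≤256, avg latency 28≤91).
P2: not dominated.
P3: dominated by P5 (p99 latency 55≤243, memory 55≤120, avg latency 136≤163).
P4: dominated by P2 (p99 latency 488≤628, memory 162≤393, avg latency 28≤103).
P5: not dominated (best p99 latency).
P6: dominated by P2 (p99 latency 488≤614, memory 162≤174, avg latency 28≤40).
P7: not dominated (best avg latency).
P8: not dominated.
P9: dominated by P5 (p99 latency 55≤374, memory 55≤166, avg latency 136≤139).
P10: dominated by P8 (p99 latency 64≤81, memory 388≤485, avg latency 55≤68).
Pareto-optimal: P2, P5, P7, P8 → 4.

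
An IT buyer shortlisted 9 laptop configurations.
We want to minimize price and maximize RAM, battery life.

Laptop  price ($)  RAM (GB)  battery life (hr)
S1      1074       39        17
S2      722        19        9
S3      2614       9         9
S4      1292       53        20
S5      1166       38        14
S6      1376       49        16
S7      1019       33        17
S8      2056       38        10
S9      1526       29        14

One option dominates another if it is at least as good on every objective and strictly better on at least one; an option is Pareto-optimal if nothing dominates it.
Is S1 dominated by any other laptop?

No

S2: worse on RAM (19 vs 39).
S3: worse on price (2614 vs 1074).
S4: worse on price (1292 vs 1074).
S5: worse on price (1166 vs 1074).
S6: worse on price (1376 vs 1074).
S7: worse on RAM (33 vs 39).
S8: worse on price (2056 vs 1074).
S9: worse on price (1526 vs 1074).
No option is at least as good as S1 on every objective and strictly better on one.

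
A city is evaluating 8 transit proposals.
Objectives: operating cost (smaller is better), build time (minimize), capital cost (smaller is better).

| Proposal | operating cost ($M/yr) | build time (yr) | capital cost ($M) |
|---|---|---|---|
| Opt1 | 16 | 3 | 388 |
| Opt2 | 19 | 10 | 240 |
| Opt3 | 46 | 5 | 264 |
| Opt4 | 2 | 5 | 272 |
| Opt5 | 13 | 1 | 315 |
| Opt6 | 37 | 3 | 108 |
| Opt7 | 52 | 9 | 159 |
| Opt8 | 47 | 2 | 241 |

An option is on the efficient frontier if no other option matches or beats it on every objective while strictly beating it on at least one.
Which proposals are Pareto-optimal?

Opt1: dominated by Opt5 (operating cost 13≤16, build time 1≤3, capital cost 315≤388).
Opt2: not dominated.
Opt3: dominated by Opt6 (operating cost 37≤46, build time 3≤5, capital cost 108≤264).
Opt4: not dominated (best operating cost).
Opt5: not dominated (best build time).
Opt6: not dominated (best capital cost).
Opt7: dominated by Opt6 (operating cost 37≤52, build time 3≤9, capital cost 108≤159).
Opt8: not dominated.

Opt2, Opt4, Opt5, Opt6, Opt8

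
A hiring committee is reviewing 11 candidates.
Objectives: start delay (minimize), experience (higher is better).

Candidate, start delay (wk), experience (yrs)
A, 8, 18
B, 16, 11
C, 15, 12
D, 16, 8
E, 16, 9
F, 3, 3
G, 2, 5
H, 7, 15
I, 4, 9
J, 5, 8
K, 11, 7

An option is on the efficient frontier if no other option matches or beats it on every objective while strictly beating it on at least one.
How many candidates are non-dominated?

A: not dominated (best experience).
B: dominated by A (start delay 8≤16, experience 18≥11).
C: dominated by A (start delay 8≤15, experience 18≥12).
D: dominated by A (start delay 8≤16, experience 18≥8).
E: dominated by A (start delay 8≤16, experience 18≥9).
F: dominated by G (start delay 2≤3, experience 5≥3).
G: not dominated (best start delay).
H: not dominated.
I: not dominated.
J: dominated by I (start delay 4≤5, experience 9≥8).
K: dominated by A (start delay 8≤11, experience 18≥7).
Pareto-optimal: A, G, H, I → 4.

4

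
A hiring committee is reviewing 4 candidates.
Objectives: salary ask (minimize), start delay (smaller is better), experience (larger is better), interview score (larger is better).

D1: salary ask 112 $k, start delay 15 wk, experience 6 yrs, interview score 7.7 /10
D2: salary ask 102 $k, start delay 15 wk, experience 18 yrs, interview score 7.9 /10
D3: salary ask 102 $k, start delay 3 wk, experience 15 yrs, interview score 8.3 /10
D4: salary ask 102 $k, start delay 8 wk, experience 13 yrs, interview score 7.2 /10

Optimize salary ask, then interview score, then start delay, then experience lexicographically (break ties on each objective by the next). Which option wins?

First minimize salary ask: best is 102, kept {D2, D3, D4}.
Then maximize interview score: best is 8.3, kept {D3}.

D3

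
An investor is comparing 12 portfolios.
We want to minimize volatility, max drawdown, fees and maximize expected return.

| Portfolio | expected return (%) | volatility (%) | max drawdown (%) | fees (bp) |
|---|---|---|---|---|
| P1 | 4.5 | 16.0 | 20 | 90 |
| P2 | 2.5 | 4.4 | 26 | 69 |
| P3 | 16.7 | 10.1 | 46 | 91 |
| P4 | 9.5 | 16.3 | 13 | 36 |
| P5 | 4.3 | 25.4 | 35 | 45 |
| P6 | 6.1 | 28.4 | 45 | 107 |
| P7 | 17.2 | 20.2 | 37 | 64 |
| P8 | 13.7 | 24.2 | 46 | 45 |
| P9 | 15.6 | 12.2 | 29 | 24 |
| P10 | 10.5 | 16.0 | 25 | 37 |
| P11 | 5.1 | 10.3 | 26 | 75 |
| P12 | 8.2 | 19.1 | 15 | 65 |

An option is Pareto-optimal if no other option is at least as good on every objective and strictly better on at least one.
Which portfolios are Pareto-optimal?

P1, P2, P3, P4, P7, P9, P10, P11

P1: not dominated.
P2: not dominated (best volatility).
P3: not dominated.
P4: not dominated (best max drawdown).
P5: dominated by P4 (expected return 9.5≥4.3, volatility 16.3≤25.4, max drawdown 13≤35, fees 36≤45).
P6: dominated by P4 (expected return 9.5≥6.1, volatility 16.3≤28.4, max drawdown 13≤45, fees 36≤107).
P7: not dominated (best expected return).
P8: dominated by P9 (expected return 15.6≥13.7, volatility 12.2≤24.2, max drawdown 29≤46, fees 24≤45).
P9: not dominated (best fees).
P10: not dominated.
P11: not dominated.
P12: dominated by P4 (expected return 9.5≥8.2, volatility 16.3≤19.1, max drawdown 13≤15, fees 36≤65).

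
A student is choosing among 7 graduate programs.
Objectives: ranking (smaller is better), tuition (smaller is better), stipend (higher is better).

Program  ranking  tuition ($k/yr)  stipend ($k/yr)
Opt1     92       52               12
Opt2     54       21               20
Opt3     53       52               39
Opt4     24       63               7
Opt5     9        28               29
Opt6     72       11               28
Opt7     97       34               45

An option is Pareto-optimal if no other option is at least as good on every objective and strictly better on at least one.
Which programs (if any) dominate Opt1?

Opt2, Opt3, Opt5, Opt6

Opt2: ranking 54≤92, tuition 21≤52, stipend 20≥12 — dominates Opt1.
Opt3: ranking 53≤92, tuition 52≤52, stipend 39≥12 — dominates Opt1.
Opt5: ranking 9≤92, tuition 28≤52, stipend 29≥12 — dominates Opt1.
Opt6: ranking 72≤92, tuition 11≤52, stipend 28≥12 — dominates Opt1.
Others (Opt4, Opt7) are each worse than Opt1 on at least one objective.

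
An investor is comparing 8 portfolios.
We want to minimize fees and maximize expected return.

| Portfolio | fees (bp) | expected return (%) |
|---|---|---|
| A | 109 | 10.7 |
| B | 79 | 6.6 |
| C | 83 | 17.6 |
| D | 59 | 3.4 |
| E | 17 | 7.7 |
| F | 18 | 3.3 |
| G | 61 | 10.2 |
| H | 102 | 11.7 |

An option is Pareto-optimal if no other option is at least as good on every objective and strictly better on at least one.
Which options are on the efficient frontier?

C, E, G

A: dominated by C (fees 83≤109, expected return 17.6≥10.7).
B: dominated by E (fees 17≤79, expected return 7.7≥6.6).
C: not dominated (best expected return).
D: dominated by E (fees 17≤59, expected return 7.7≥3.4).
E: not dominated (best fees).
F: dominated by E (fees 17≤18, expected return 7.7≥3.3).
G: not dominated.
H: dominated by C (fees 83≤102, expected return 17.6≥11.7).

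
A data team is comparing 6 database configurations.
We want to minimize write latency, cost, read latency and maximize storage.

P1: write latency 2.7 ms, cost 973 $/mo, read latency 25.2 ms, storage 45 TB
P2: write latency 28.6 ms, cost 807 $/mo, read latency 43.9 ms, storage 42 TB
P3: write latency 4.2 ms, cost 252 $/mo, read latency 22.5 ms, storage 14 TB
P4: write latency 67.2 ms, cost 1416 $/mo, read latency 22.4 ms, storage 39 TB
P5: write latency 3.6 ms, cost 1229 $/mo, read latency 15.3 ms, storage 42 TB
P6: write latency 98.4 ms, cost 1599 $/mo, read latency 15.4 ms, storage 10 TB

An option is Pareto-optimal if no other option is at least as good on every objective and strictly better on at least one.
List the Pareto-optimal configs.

P1, P2, P3, P5

P1: not dominated (best write latency).
P2: not dominated.
P3: not dominated (best cost).
P4: dominated by P5 (write latency 3.6≤67.2, cost 1229≤1416, read latency 15.3≤22.4, storage 42≥39).
P5: not dominated (best read latency).
P6: dominated by P5 (write latency 3.6≤98.4, cost 1229≤1599, read latency 15.3≤15.4, storage 42≥10).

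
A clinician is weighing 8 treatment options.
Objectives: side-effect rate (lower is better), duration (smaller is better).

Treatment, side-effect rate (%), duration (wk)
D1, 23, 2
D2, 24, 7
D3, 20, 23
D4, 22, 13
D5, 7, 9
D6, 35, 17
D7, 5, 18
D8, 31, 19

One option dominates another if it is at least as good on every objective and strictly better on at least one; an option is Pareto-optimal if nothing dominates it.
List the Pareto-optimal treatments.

D1: not dominated (best duration).
D2: dominated by D1 (side-effect rate 23≤24, duration 2≤7).
D3: dominated by D5 (side-effect rate 7≤20, duration 9≤23).
D4: dominated by D5 (side-effect rate 7≤22, duration 9≤13).
D5: not dominated.
D6: dominated by D1 (side-effect rate 23≤35, duration 2≤17).
D7: not dominated (best side-effect rate).
D8: dominated by D1 (side-effect rate 23≤31, duration 2≤19).

D1, D5, D7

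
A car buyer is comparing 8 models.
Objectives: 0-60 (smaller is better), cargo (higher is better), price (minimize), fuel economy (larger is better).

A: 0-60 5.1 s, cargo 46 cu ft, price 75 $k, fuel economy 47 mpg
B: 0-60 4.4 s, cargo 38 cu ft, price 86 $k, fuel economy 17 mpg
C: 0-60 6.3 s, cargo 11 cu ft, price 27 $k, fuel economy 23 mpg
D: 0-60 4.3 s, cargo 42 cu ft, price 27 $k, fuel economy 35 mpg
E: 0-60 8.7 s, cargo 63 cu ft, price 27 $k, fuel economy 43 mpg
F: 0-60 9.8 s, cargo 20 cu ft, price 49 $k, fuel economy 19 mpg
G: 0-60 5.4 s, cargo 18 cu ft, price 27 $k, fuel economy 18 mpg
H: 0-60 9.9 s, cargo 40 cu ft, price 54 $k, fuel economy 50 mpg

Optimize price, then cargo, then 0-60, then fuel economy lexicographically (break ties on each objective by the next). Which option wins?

First minimize price: best is 27, kept {C, D, E, G}.
Then maximize cargo: best is 63, kept {E}.

E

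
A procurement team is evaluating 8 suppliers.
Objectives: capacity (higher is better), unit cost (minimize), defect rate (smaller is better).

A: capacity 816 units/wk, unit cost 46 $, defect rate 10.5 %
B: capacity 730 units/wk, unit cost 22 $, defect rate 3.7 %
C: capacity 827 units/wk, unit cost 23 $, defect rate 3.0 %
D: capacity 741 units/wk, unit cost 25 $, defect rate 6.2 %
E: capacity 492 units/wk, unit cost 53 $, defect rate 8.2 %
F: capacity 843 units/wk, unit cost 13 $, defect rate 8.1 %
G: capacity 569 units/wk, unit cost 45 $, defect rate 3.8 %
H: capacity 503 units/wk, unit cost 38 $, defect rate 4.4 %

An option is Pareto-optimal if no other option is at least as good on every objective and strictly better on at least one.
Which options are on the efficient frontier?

B, C, F

A: dominated by C (capacity 827≥816, unit cost 23≤46, defect rate 3.0≤10.5).
B: not dominated.
C: not dominated (best defect rate).
D: dominated by C (capacity 827≥741, unit cost 23≤25, defect rate 3.0≤6.2).
E: dominated by B (capacity 730≥492, unit cost 22≤53, defect rate 3.7≤8.2).
F: not dominated (best capacity).
G: dominated by B (capacity 730≥569, unit cost 22≤45, defect rate 3.7≤3.8).
H: dominated by B (capacity 730≥503, unit cost 22≤38, defect rate 3.7≤4.4).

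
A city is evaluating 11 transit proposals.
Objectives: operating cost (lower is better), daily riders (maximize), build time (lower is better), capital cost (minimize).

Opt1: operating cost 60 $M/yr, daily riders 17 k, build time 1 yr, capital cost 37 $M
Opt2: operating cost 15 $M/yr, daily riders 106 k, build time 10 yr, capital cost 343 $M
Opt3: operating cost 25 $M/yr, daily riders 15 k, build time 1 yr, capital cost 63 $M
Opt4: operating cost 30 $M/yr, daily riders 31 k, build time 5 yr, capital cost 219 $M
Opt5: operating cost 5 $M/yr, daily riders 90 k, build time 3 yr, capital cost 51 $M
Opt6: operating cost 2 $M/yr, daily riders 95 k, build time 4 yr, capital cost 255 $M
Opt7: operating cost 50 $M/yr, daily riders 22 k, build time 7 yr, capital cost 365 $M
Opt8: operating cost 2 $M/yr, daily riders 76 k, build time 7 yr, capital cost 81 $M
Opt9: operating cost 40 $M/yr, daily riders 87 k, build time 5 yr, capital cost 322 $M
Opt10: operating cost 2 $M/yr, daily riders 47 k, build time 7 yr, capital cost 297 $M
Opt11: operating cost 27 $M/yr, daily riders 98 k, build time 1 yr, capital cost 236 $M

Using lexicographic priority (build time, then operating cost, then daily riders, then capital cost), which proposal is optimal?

Opt3

First minimize build time: best is 1, kept {Opt1, Opt3, Opt11}.
Then minimize operating cost: best is 25, kept {Opt3}.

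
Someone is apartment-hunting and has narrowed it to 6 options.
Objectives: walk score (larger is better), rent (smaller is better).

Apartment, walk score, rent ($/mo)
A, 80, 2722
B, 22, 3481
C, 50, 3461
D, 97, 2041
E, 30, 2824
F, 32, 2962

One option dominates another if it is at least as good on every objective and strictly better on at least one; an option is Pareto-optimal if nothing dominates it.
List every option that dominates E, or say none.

A: walk score 80≥30, rent 2722≤2824 — dominates E.
D: walk score 97≥30, rent 2041≤2824 — dominates E.
Others (B, C, F) are each worse than E on at least one objective.

A, D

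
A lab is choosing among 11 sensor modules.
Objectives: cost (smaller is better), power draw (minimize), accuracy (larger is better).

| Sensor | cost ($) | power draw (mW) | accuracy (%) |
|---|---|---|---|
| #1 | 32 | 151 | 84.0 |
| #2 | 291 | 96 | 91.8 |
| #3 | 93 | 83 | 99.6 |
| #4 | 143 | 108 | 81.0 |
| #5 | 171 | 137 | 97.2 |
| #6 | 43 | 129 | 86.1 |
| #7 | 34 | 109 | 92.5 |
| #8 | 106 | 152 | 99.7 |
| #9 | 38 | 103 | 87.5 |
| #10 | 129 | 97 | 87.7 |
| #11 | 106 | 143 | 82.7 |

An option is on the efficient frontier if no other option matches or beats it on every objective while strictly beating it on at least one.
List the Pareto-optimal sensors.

#1: not dominated (best cost).
#2: dominated by #3 (cost 93≤291, power draw 83≤96, accuracy 99.6≥91.8).
#3: not dominated (best power draw).
#4: dominated by #3 (cost 93≤143, power draw 83≤108, accuracy 99.6≥81.0).
#5: dominated by #3 (cost 93≤171, power draw 83≤137, accuracy 99.6≥97.2).
#6: dominated by #7 (cost 34≤43, power draw 109≤129, accuracy 92.5≥86.1).
#7: not dominated.
#8: not dominated (best accuracy).
#9: not dominated.
#10: dominated by #3 (cost 93≤129, power draw 83≤97, accuracy 99.6≥87.7).
#11: dominated by #3 (cost 93≤106, power draw 83≤143, accuracy 99.6≥82.7).

#1, #3, #7, #8, #9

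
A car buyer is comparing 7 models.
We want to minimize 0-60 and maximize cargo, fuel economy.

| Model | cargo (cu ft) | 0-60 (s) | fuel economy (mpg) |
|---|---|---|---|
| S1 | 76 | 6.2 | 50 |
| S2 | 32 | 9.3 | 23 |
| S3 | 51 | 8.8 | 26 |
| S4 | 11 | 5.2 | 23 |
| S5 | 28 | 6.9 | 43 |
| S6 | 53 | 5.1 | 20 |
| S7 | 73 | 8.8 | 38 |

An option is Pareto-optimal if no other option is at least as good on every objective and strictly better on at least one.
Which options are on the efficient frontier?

S1, S4, S6

S1: not dominated (best cargo).
S2: dominated by S1 (cargo 76≥32, 0-60 6.2≤9.3, fuel economy 50≥23).
S3: dominated by S1 (cargo 76≥51, 0-60 6.2≤8.8, fuel economy 50≥26).
S4: not dominated.
S5: dominated by S1 (cargo 76≥28, 0-60 6.2≤6.9, fuel economy 50≥43).
S6: not dominated (best 0-60).
S7: dominated by S1 (cargo 76≥73, 0-60 6.2≤8.8, fuel economy 50≥38).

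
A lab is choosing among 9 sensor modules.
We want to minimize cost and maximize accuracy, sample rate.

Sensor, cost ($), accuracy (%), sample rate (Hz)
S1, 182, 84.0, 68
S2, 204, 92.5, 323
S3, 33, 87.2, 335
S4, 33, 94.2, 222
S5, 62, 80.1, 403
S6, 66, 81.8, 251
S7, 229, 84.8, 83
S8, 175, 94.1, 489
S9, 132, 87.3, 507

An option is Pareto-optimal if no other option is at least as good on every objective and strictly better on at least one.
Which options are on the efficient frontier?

S1: dominated by S3 (cost 33≤182, accuracy 87.2≥84.0, sample rate 335≥68).
S2: dominated by S8 (cost 175≤204, accuracy 94.1≥92.5, sample rate 489≥323).
S3: not dominated.
S4: not dominated (best accuracy).
S5: not dominated.
S6: dominated by S3 (cost 33≤66, accuracy 87.2≥81.8, sample rate 335≥251).
S7: dominated by S2 (cost 204≤229, accuracy 92.5≥84.8, sample rate 323≥83).
S8: not dominated.
S9: not dominated (best sample rate).

S3, S4, S5, S8, S9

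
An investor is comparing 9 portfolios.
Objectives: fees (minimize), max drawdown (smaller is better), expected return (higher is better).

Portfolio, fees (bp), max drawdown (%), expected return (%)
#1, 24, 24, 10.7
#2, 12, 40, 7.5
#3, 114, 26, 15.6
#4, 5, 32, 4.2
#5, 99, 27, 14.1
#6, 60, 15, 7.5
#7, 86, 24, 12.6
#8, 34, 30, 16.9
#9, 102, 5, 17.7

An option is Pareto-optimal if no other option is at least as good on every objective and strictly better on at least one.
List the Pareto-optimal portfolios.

#1: not dominated.
#2: not dominated.
#3: dominated by #9 (fees 102≤114, max drawdown 5≤26, expected return 17.7≥15.6).
#4: not dominated (best fees).
#5: not dominated.
#6: not dominated.
#7: not dominated.
#8: not dominated.
#9: not dominated (best max drawdown).

#1, #2, #4, #5, #6, #7, #8, #9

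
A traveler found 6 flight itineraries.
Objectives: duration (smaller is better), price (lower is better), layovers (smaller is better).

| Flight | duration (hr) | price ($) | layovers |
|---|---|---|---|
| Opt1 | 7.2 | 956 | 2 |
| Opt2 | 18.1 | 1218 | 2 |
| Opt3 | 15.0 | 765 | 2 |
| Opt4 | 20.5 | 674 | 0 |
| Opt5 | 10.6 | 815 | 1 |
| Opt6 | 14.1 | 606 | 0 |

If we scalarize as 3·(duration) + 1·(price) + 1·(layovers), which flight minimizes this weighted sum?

Opt6

Opt1: 3·7.2 + 1·956 + 1·2 = 979.6
Opt2: 3·18.1 + 1·1218 + 1·2 = 1274.3
Opt3: 3·15.0 + 1·765 + 1·2 = 812.0
Opt4: 3·20.5 + 1·674 + 1·0 = 735.5
Opt5: 3·10.6 + 1·815 + 1·1 = 847.8
Opt6: 3·14.1 + 1·606 + 1·0 = 648.3
Lowest: Opt6 at 648.3.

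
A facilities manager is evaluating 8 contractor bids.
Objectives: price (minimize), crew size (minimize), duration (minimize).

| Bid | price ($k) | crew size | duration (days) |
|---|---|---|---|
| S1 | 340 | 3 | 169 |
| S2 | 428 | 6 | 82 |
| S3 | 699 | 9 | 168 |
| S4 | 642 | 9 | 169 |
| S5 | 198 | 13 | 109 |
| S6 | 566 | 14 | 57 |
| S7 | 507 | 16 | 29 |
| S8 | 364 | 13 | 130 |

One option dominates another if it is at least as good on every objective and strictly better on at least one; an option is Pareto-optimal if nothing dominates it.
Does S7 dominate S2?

S7 vs S2: S7 is worse on price (507 vs 428), so it does not dominate S2.

No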